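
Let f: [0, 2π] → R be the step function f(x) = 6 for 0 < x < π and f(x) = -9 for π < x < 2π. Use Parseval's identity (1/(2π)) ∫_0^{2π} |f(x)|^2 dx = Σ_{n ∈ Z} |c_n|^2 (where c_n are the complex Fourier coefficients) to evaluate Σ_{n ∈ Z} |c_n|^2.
Σ |c_n|^2 = 117/2

Parseval equates the L^2 energy of f (normalised by 1/(2π)) with the ℓ^2 sum of its Fourier coefficients: (1/(2π)) ∫_0^{2π} |f|^2 = Σ |c_n|^2.
Compute the left side: (1/(2π)) [∫_0^π 6^2 dx + ∫_π^{2π} (-9)^2 dx] = (1/(2π)) · (36π + 81π) = (36 + 81)/2 = 117/2.
So Σ_{n ∈ Z} |c_n|^2 = 117/2.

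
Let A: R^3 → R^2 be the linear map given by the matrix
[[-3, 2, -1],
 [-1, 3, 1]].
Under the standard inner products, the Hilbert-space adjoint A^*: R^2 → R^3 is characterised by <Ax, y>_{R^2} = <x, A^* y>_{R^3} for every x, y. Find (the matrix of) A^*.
A^* = A^T =
[[-3, -1],
 [2, 3],
 [-1, 1]]

For real matrices with standard dot products, the defining identity <Ax, y> = <x, A^* y> gives (Ax)^T y = x^T (A^*) y, i.e. x^T A^T y = x^T (A^*) y. Since this holds for all x, y, we must have A^* = A^T. Therefore
A^* =
[[-3, -1],
 [2, 3],
 [-1, 1]].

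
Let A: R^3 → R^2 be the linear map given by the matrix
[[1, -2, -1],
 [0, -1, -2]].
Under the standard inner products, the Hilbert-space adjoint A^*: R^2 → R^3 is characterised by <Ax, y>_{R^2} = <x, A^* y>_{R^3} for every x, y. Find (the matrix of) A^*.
A^* = A^T =
[[1, 0],
 [-2, -1],
 [-1, -2]]

For real matrices with standard dot products, the defining identity <Ax, y> = <x, A^* y> gives (Ax)^T y = x^T (A^*) y, i.e. x^T A^T y = x^T (A^*) y. Since this holds for all x, y, we must have A^* = A^T. Therefore
A^* =
[[1, 0],
 [-2, -1],
 [-1, -2]].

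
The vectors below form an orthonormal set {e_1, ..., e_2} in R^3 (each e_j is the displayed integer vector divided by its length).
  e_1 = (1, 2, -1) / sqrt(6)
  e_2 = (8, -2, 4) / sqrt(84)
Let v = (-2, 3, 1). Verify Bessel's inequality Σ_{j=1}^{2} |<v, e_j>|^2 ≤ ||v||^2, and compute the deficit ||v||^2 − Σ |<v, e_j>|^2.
Σ |<v, e_j>|^2 = 75/14; ||v||^2 = 14; deficit = 121/14

Write each e_j = u_j / sqrt(<u_j, u_j>) where u_j is the displayed integer vector. Then <v, e_j> = <v, u_j> / sqrt(<u_j, u_j>), so |<v, e_j>|^2 = <v, u_j>^2 / <u_j, u_j>.
Coefficients: <v, e_1> = 3/sqrt(6), <v, e_2> = -18/sqrt(84).
Square and sum: Σ |<v, e_j>|^2 = 75/14.
Compute ||v||^2 = v·v = 14.
Deficit = 14 − 75/14 = 121/14 ≥ 0, confirming Bessel's inequality. (The deficit equals ||v − Σ <v,e_j> e_j||^2, the squared distance from v to span{e_j}.)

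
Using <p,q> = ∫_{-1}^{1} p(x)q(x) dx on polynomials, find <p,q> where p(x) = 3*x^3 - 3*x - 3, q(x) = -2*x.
<p,q> = 8/5

Expand the product: p(x)·q(x) = -6*x^4 + 6*x^2 + 6*x.
∫_{-1}^{1} of each monomial x^k gives [2/(k+1) if k even, 0 if k odd]. Integrating term-by-term (or equivalently evaluating the antiderivative F(x) = -6*x^5/5 + 2*x^3 + 3*x^2 at the endpoints):
  F(1) − F(−1) = 19/5 − (11/5) = 8/5.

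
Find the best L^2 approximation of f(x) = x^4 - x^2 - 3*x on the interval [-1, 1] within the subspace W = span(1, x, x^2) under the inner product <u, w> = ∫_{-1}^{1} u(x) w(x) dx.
g(x) = -x^2/7 - 3*x - 3/35

The best approximation g ∈ W is the orthogonal projection of f onto W. Writing g = a_0 + a_1 x + a_2 x^2, the coefficients solve the normal equations G · a = b where
  G_{ij} = <φ_i, φ_j> and b_i = <f, φ_i>, with φ_0 = 1, φ_1 = x, φ_2 = x^2.
G =
  [2, 0, 2/3]
  [0, 2/3, 0]
  [2/3, 0, 2/5],
b = (-4/15, -2, -4/35).
Solving gives a_0 = -3/35, a_1 = -3, a_2 = -1/7, so
  g(x) = -x^2/7 - 3*x - 3/35.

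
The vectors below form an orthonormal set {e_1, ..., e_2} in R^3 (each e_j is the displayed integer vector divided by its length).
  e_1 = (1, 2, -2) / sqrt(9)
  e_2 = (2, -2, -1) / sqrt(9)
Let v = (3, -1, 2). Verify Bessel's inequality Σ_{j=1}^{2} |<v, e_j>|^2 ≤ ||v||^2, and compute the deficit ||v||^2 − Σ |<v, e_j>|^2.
Σ |<v, e_j>|^2 = 5; ||v||^2 = 14; deficit = 9

Write each e_j = u_j / sqrt(<u_j, u_j>) where u_j is the displayed integer vector. Then <v, e_j> = <v, u_j> / sqrt(<u_j, u_j>), so |<v, e_j>|^2 = <v, u_j>^2 / <u_j, u_j>.
Coefficients: <v, e_1> = -3/sqrt(9), <v, e_2> = 6/sqrt(9).
Square and sum: Σ |<v, e_j>|^2 = 5.
Compute ||v||^2 = v·v = 14.
Deficit = 14 − 5 = 9 ≥ 0, confirming Bessel's inequality. (The deficit equals ||v − Σ <v,e_j> e_j||^2, the squared distance from v to span{e_j}.)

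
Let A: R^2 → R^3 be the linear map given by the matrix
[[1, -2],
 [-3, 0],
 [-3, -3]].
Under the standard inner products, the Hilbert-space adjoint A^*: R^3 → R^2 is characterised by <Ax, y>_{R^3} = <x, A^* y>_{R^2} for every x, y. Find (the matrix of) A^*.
A^* = A^T =
[[1, -3, -3],
 [-2, 0, -3]]

For real matrices with standard dot products, the defining identity <Ax, y> = <x, A^* y> gives (Ax)^T y = x^T (A^*) y, i.e. x^T A^T y = x^T (A^*) y. Since this holds for all x, y, we must have A^* = A^T. Therefore
A^* =
[[1, -3, -3],
 [-2, 0, -3]].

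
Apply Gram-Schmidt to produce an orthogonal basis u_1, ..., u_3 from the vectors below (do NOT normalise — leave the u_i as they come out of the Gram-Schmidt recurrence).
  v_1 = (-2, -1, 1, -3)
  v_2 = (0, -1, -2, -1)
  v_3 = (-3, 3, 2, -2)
Orthogonal basis:
  u_1 = (-2, -1, 1, -3)
  u_2 = (4/15, -13/15, -32/15, -3/5)
  u_3 = (-53/43, 237/86, -49/43, -41/86)

Apply the Gram-Schmidt recurrence
  u_1 = v_1
  u_i = v_i − Σ_{j<i} ((v_i · u_j) / (u_j · u_j)) · u_j.

Step by step this gives:
  u_1 = (-2, -1, 1, -3)
  u_2 = (4/15, -13/15, -32/15, -3/5)
  u_3 = (-53/43, 237/86, -49/43, -41/86)

Orthogonality check:
  u_2 · u_1 = 0 (should be 0)
  u_3 · u_1 = 0 (should be 0)
  u_3 · u_2 = 0 (should be 0)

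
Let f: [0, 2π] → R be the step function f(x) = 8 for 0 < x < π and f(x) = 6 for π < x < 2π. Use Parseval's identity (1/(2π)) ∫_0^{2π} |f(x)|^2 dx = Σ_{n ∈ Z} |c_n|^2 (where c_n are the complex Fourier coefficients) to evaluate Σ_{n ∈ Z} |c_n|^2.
Σ |c_n|^2 = 50

Parseval equates the L^2 energy of f (normalised by 1/(2π)) with the ℓ^2 sum of its Fourier coefficients: (1/(2π)) ∫_0^{2π} |f|^2 = Σ |c_n|^2.
Compute the left side: (1/(2π)) [∫_0^π 8^2 dx + ∫_π^{2π} 6^2 dx] = (1/(2π)) · (64π + 36π) = (64 + 36)/2 = 50.
So Σ_{n ∈ Z} |c_n|^2 = 50.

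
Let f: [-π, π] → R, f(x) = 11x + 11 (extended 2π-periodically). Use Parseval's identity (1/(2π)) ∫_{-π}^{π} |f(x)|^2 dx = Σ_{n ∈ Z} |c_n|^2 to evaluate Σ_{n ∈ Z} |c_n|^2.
Σ |c_n|^2 = 121π^2/3 + 121

Expand and integrate term by term over [-π, π]:
  ∫ (11x)^2 dx = 121·(2π^3/3); ∫ 2·11·(11)·x dx = 0 (odd integrand); ∫ 11^2 dx = 121·2π.
So (1/(2π)) ∫_{-π}^{π} (11x + 11)^2 dx = 121π^2/3 + 121 = 121π^2/3 + 121.
Parseval ⇒ Σ |c_n|^2 = 121π^2/3 + 121.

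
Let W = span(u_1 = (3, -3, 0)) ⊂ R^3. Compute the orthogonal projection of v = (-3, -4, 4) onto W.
proj_W(v) = (1/2, -1/2, 0)

Set up U = [u_1 | ... | u_1] ∈ R^(3×1). The projector onto W = col(U) is P = U (U^T U)^(-1) U^T.
Compute U^T U =
  [18],
and U^T v = (3).
Solve U^T U · c = U^T v for the coefficients: c = (1/6). The projection is proj_W(v) = U c.
Check: (v - proj_W(v)) · u_1 = 0  (should be 0).
Result: proj_W(v) = (1/2, -1/2, 0).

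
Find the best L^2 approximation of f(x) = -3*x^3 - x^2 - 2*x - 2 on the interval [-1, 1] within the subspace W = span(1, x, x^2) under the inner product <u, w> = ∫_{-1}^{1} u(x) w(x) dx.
g(x) = -x^2 - 19*x/5 - 2

The best approximation g ∈ W is the orthogonal projection of f onto W. Writing g = a_0 + a_1 x + a_2 x^2, the coefficients solve the normal equations G · a = b where
  G_{ij} = <φ_i, φ_j> and b_i = <f, φ_i>, with φ_0 = 1, φ_1 = x, φ_2 = x^2.
G =
  [2, 0, 2/3]
  [0, 2/3, 0]
  [2/3, 0, 2/5],
b = (-14/3, -38/15, -26/15).
Solving gives a_0 = -2, a_1 = -19/5, a_2 = -1, so
  g(x) = -x^2 - 19*x/5 - 2.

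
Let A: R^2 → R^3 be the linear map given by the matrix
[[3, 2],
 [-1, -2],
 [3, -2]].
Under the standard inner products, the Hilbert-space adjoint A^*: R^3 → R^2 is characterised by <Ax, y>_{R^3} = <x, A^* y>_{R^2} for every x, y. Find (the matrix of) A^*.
A^* = A^T =
[[3, -1, 3],
 [2, -2, -2]]

For real matrices with standard dot products, the defining identity <Ax, y> = <x, A^* y> gives (Ax)^T y = x^T (A^*) y, i.e. x^T A^T y = x^T (A^*) y. Since this holds for all x, y, we must have A^* = A^T. Therefore
A^* =
[[3, -1, 3],
 [2, -2, -2]].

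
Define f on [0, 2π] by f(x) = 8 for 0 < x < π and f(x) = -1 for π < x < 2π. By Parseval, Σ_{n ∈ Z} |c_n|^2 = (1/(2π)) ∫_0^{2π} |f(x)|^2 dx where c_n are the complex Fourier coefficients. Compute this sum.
Σ |c_n|^2 = 65/2

Parseval equates the L^2 energy of f (normalised by 1/(2π)) with the ℓ^2 sum of its Fourier coefficients: (1/(2π)) ∫_0^{2π} |f|^2 = Σ |c_n|^2.
Compute the left side: (1/(2π)) [∫_0^π 8^2 dx + ∫_π^{2π} (-1)^2 dx] = (1/(2π)) · (64π + 1π) = (64 + 1)/2 = 65/2.
So Σ_{n ∈ Z} |c_n|^2 = 65/2.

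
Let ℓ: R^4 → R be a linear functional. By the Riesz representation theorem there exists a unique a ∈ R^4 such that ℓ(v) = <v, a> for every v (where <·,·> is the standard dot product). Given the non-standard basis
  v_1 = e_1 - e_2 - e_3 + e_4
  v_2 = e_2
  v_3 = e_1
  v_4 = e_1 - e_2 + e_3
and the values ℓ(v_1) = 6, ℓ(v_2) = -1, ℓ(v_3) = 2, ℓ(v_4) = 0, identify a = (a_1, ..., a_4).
a = (2, -1, -3, 0)

Write a = (a_1, ..., a_4) in the standard basis. For each basis vector v_i, ℓ(v_i) = <v_i, a> is a linear equation in the a_j's. Collect the n equations into a matrix system V a = ℓ, where row i of V is v_i (expressed in the standard basis). Since V is invertible (lower-triangular with 1s on the diagonal, up to permutation), solve by back-substitution:
  V =
[[1, -1, -1, 1],
 [0, 1, 0, 0],
 [1, 0, 0, 0],
 [1, -1, 1, 0]]
  V a = (6, -1, 2, 0)
Solving gives a = (2, -1, -3, 0).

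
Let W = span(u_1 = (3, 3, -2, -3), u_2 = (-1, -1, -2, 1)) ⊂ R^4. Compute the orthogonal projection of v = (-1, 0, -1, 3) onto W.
proj_W(v) = (-4/3, -4/3, -1, 4/3)

Set up U = [u_1 | ... | u_2] ∈ R^(4×2). The projector onto W = col(U) is P = U (U^T U)^(-1) U^T.
Compute U^T U =
  [31, -5]
  [-5, 7],
and U^T v = (-10, 6).
Solve U^T U · c = U^T v for the coefficients: c = (-5/24, 17/24). The projection is proj_W(v) = U c.
Check: (v - proj_W(v)) · u_1 = 0  (should be 0).
Check: (v - proj_W(v)) · u_2 = 0  (should be 0).
Result: proj_W(v) = (-4/3, -4/3, -1, 4/3).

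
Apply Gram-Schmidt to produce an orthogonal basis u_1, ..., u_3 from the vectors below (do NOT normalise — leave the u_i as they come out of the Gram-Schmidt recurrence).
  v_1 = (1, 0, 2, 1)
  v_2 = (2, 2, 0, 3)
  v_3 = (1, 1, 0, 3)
Orthogonal basis:
  u_1 = (1, 0, 2, 1)
  u_2 = (7/6, 2, -5/3, 13/6)
  u_3 = (-6/11, -39/77, -6/77, 54/77)

Apply the Gram-Schmidt recurrence
  u_1 = v_1
  u_i = v_i − Σ_{j<i} ((v_i · u_j) / (u_j · u_j)) · u_j.

Step by step this gives:
  u_1 = (1, 0, 2, 1)
  u_2 = (7/6, 2, -5/3, 13/6)
  u_3 = (-6/11, -39/77, -6/77, 54/77)

Orthogonality check:
  u_2 · u_1 = 0 (should be 0)
  u_3 · u_1 = 0 (should be 0)
  u_3 · u_2 = 0 (should be 0)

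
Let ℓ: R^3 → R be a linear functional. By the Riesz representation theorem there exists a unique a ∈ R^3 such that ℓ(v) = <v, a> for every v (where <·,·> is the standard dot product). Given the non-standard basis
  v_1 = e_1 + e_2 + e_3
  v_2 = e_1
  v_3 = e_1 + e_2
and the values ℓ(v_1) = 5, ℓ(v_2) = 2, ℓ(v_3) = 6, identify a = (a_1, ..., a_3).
a = (2, 4, -1)

Write a = (a_1, ..., a_3) in the standard basis. For each basis vector v_i, ℓ(v_i) = <v_i, a> is a linear equation in the a_j's. Collect the n equations into a matrix system V a = ℓ, where row i of V is v_i (expressed in the standard basis). Since V is invertible (lower-triangular with 1s on the diagonal, up to permutation), solve by back-substitution:
  V =
[[1, 1, 1],
 [1, 0, 0],
 [1, 1, 0]]
  V a = (5, 2, 6)
Solving gives a = (2, 4, -1).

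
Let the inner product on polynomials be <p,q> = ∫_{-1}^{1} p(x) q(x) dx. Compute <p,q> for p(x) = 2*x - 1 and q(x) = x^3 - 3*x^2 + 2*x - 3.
<p,q> = 172/15

Expand the product: p(x)·q(x) = 2*x^4 - 7*x^3 + 7*x^2 - 8*x + 3.
∫_{-1}^{1} of each monomial x^k gives [2/(k+1) if k even, 0 if k odd]. Integrating term-by-term (or equivalently evaluating the antiderivative F(x) = 2*x^5/5 - 7*x^4/4 + 7*x^3/3 - 4*x^2 + 3*x at the endpoints):
  F(1) − F(−1) = -1/60 − (-689/60) = 172/15.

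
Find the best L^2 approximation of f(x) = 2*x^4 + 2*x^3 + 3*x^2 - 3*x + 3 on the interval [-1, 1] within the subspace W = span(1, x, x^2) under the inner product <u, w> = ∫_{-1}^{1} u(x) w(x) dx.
g(x) = 33*x^2/7 - 9*x/5 + 99/35

The best approximation g ∈ W is the orthogonal projection of f onto W. Writing g = a_0 + a_1 x + a_2 x^2, the coefficients solve the normal equations G · a = b where
  G_{ij} = <φ_i, φ_j> and b_i = <f, φ_i>, with φ_0 = 1, φ_1 = x, φ_2 = x^2.
G =
  [2, 0, 2/3]
  [0, 2/3, 0]
  [2/3, 0, 2/5],
b = (44/5, -6/5, 132/35).
Solving gives a_0 = 99/35, a_1 = -9/5, a_2 = 33/7, so
  g(x) = 33*x^2/7 - 9*x/5 + 99/35.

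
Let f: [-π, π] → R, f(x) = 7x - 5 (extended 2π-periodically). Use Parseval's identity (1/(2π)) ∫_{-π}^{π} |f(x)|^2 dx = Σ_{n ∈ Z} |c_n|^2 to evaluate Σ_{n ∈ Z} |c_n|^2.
Σ |c_n|^2 = 49π^2/3 + 25

Expand and integrate term by term over [-π, π]:
  ∫ (7x)^2 dx = 49·(2π^3/3); ∫ 2·7·(-5)·x dx = 0 (odd integrand); ∫ (-5)^2 dx = 25·2π.
So (1/(2π)) ∫_{-π}^{π} (7x - 5)^2 dx = 49π^2/3 + 25 = 49π^2/3 + 25.
Parseval ⇒ Σ |c_n|^2 = 49π^2/3 + 25.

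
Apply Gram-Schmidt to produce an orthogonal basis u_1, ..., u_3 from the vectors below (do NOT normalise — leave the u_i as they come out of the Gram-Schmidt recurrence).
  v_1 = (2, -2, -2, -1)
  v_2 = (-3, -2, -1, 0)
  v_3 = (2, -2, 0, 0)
Orthogonal basis:
  u_1 = (2, -2, -2, -1)
  u_2 = (-3, -2, -1, 0)
  u_3 = (31/91, -96/91, 99/91, 8/13)

Apply the Gram-Schmidt recurrence
  u_1 = v_1
  u_i = v_i − Σ_{j<i} ((v_i · u_j) / (u_j · u_j)) · u_j.

Step by step this gives:
  u_1 = (2, -2, -2, -1)
  u_2 = (-3, -2, -1, 0)
  u_3 = (31/91, -96/91, 99/91, 8/13)

Orthogonality check:
  u_2 · u_1 = 0 (should be 0)
  u_3 · u_1 = 0 (should be 0)
  u_3 · u_2 = 0 (should be 0)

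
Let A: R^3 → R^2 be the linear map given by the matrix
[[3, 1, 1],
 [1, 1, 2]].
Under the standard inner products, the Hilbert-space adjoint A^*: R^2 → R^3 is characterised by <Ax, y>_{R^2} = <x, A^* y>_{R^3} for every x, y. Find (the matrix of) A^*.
A^* = A^T =
[[3, 1],
 [1, 1],
 [1, 2]]

For real matrices with standard dot products, the defining identity <Ax, y> = <x, A^* y> gives (Ax)^T y = x^T (A^*) y, i.e. x^T A^T y = x^T (A^*) y. Since this holds for all x, y, we must have A^* = A^T. Therefore
A^* =
[[3, 1],
 [1, 1],
 [1, 2]].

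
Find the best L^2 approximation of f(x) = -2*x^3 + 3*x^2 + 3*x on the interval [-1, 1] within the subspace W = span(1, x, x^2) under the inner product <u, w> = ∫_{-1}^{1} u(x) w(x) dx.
g(x) = 3*x^2 + 9*x/5

The best approximation g ∈ W is the orthogonal projection of f onto W. Writing g = a_0 + a_1 x + a_2 x^2, the coefficients solve the normal equations G · a = b where
  G_{ij} = <φ_i, φ_j> and b_i = <f, φ_i>, with φ_0 = 1, φ_1 = x, φ_2 = x^2.
G =
  [2, 0, 2/3]
  [0, 2/3, 0]
  [2/3, 0, 2/5],
b = (2, 6/5, 6/5).
Solving gives a_0 = 0, a_1 = 9/5, a_2 = 3, so
  g(x) = 3*x^2 + 9*x/5.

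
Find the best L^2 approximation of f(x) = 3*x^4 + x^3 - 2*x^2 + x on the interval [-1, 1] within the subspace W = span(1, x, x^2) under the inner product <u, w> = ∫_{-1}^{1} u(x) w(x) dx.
g(x) = 4*x^2/7 + 8*x/5 - 9/35

The best approximation g ∈ W is the orthogonal projection of f onto W. Writing g = a_0 + a_1 x + a_2 x^2, the coefficients solve the normal equations G · a = b where
  G_{ij} = <φ_i, φ_j> and b_i = <f, φ_i>, with φ_0 = 1, φ_1 = x, φ_2 = x^2.
G =
  [2, 0, 2/3]
  [0, 2/3, 0]
  [2/3, 0, 2/5],
b = (-2/15, 16/15, 2/35).
Solving gives a_0 = -9/35, a_1 = 8/5, a_2 = 4/7, so
  g(x) = 4*x^2/7 + 8*x/5 - 9/35.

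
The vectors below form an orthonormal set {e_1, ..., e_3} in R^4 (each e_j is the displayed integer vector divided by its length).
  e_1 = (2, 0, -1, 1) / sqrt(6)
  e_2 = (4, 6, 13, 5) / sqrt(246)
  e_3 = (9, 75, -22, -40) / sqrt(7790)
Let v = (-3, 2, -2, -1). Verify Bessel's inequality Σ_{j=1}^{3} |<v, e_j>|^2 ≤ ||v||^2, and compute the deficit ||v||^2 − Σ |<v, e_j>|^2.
Σ |<v, e_j>|^2 = 2579/190; ||v||^2 = 18; deficit = 841/190

Write each e_j = u_j / sqrt(<u_j, u_j>) where u_j is the displayed integer vector. Then <v, e_j> = <v, u_j> / sqrt(<u_j, u_j>), so |<v, e_j>|^2 = <v, u_j>^2 / <u_j, u_j>.
Coefficients: <v, e_1> = -5/sqrt(6), <v, e_2> = -31/sqrt(246), <v, e_3> = 207/sqrt(7790).
Square and sum: Σ |<v, e_j>|^2 = 2579/190.
Compute ||v||^2 = v·v = 18.
Deficit = 18 − 2579/190 = 841/190 ≥ 0, confirming Bessel's inequality. (The deficit equals ||v − Σ <v,e_j> e_j||^2, the squared distance from v to span{e_j}.)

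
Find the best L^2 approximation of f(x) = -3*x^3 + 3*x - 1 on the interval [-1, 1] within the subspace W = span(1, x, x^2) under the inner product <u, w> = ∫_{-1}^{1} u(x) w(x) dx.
g(x) = 6*x/5 - 1

The best approximation g ∈ W is the orthogonal projection of f onto W. Writing g = a_0 + a_1 x + a_2 x^2, the coefficients solve the normal equations G · a = b where
  G_{ij} = <φ_i, φ_j> and b_i = <f, φ_i>, with φ_0 = 1, φ_1 = x, φ_2 = x^2.
G =
  [2, 0, 2/3]
  [0, 2/3, 0]
  [2/3, 0, 2/5],
b = (-2, 4/5, -2/3).
Solving gives a_0 = -1, a_1 = 6/5, a_2 = 0, so
  g(x) = 6*x/5 - 1.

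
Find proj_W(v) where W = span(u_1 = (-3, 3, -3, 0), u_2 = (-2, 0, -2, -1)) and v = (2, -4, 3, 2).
proj_W(v) = (3, -3, 3, 0)

Set up U = [u_1 | ... | u_2] ∈ R^(4×2). The projector onto W = col(U) is P = U (U^T U)^(-1) U^T.
Compute U^T U =
  [27, 12]
  [12, 9],
and U^T v = (-27, -12).
Solve U^T U · c = U^T v for the coefficients: c = (-1, 0). The projection is proj_W(v) = U c.
Check: (v - proj_W(v)) · u_1 = 0  (should be 0).
Check: (v - proj_W(v)) · u_2 = 0  (should be 0).
Result: proj_W(v) = (3, -3, 3, 0).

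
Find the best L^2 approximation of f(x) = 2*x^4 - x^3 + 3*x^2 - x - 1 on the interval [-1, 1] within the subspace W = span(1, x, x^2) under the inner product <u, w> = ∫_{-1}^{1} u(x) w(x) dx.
g(x) = 33*x^2/7 - 8*x/5 - 41/35

The best approximation g ∈ W is the orthogonal projection of f onto W. Writing g = a_0 + a_1 x + a_2 x^2, the coefficients solve the normal equations G · a = b where
  G_{ij} = <φ_i, φ_j> and b_i = <f, φ_i>, with φ_0 = 1, φ_1 = x, φ_2 = x^2.
G =
  [2, 0, 2/3]
  [0, 2/3, 0]
  [2/3, 0, 2/5],
b = (4/5, -16/15, 116/105).
Solving gives a_0 = -41/35, a_1 = -8/5, a_2 = 33/7, so
  g(x) = 33*x^2/7 - 8*x/5 - 41/35.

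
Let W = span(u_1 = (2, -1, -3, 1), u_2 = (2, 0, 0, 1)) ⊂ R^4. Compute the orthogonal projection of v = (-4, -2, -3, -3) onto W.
proj_W(v) = (-22/5, -11/10, -33/10, -11/5)

Set up U = [u_1 | ... | u_2] ∈ R^(4×2). The projector onto W = col(U) is P = U (U^T U)^(-1) U^T.
Compute U^T U =
  [15, 5]
  [5, 5],
and U^T v = (0, -11).
Solve U^T U · c = U^T v for the coefficients: c = (11/10, -33/10). The projection is proj_W(v) = U c.
Check: (v - proj_W(v)) · u_1 = 0  (should be 0).
Check: (v - proj_W(v)) · u_2 = 0  (should be 0).
Result: proj_W(v) = (-22/5, -11/10, -33/10, -11/5).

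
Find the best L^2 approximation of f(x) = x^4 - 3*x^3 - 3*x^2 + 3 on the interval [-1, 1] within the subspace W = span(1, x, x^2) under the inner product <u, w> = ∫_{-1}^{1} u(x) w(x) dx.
g(x) = -15*x^2/7 - 9*x/5 + 102/35

The best approximation g ∈ W is the orthogonal projection of f onto W. Writing g = a_0 + a_1 x + a_2 x^2, the coefficients solve the normal equations G · a = b where
  G_{ij} = <φ_i, φ_j> and b_i = <f, φ_i>, with φ_0 = 1, φ_1 = x, φ_2 = x^2.
G =
  [2, 0, 2/3]
  [0, 2/3, 0]
  [2/3, 0, 2/5],
b = (22/5, -6/5, 38/35).
Solving gives a_0 = 102/35, a_1 = -9/5, a_2 = -15/7, so
  g(x) = -15*x^2/7 - 9*x/5 + 102/35.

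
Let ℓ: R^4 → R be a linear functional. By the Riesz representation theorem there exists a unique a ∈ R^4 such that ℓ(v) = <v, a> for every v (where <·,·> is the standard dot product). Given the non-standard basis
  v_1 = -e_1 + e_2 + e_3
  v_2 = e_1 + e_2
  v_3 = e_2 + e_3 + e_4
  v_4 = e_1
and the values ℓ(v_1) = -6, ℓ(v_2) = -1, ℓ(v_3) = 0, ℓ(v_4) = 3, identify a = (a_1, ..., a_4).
a = (3, -4, 1, 3)

Write a = (a_1, ..., a_4) in the standard basis. For each basis vector v_i, ℓ(v_i) = <v_i, a> is a linear equation in the a_j's. Collect the n equations into a matrix system V a = ℓ, where row i of V is v_i (expressed in the standard basis). Since V is invertible (lower-triangular with 1s on the diagonal, up to permutation), solve by back-substitution:
  V =
[[-1, 1, 1, 0],
 [1, 1, 0, 0],
 [0, 1, 1, 1],
 [1, 0, 0, 0]]
  V a = (-6, -1, 0, 3)
Solving gives a = (3, -4, 1, 3).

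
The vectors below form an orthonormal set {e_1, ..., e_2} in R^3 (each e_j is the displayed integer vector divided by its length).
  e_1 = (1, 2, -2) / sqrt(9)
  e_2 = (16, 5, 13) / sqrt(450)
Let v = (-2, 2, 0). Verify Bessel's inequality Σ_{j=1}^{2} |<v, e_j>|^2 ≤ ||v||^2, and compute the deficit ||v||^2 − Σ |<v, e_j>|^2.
Σ |<v, e_j>|^2 = 38/25; ||v||^2 = 8; deficit = 162/25

Write each e_j = u_j / sqrt(<u_j, u_j>) where u_j is the displayed integer vector. Then <v, e_j> = <v, u_j> / sqrt(<u_j, u_j>), so |<v, e_j>|^2 = <v, u_j>^2 / <u_j, u_j>.
Coefficients: <v, e_1> = 2/sqrt(9), <v, e_2> = -22/sqrt(450).
Square and sum: Σ |<v, e_j>|^2 = 38/25.
Compute ||v||^2 = v·v = 8.
Deficit = 8 − 38/25 = 162/25 ≥ 0, confirming Bessel's inequality. (The deficit equals ||v − Σ <v,e_j> e_j||^2, the squared distance from v to span{e_j}.)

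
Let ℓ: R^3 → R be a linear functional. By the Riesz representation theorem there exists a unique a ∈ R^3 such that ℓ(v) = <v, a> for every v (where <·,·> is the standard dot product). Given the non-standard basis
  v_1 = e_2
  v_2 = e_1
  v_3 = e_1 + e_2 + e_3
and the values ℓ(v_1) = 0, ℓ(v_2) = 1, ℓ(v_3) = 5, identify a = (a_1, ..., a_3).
a = (1, 0, 4)

Write a = (a_1, ..., a_3) in the standard basis. For each basis vector v_i, ℓ(v_i) = <v_i, a> is a linear equation in the a_j's. Collect the n equations into a matrix system V a = ℓ, where row i of V is v_i (expressed in the standard basis). Since V is invertible (lower-triangular with 1s on the diagonal, up to permutation), solve by back-substitution:
  V =
[[0, 1, 0],
 [1, 0, 0],
 [1, 1, 1]]
  V a = (0, 1, 5)
Solving gives a = (1, 0, 4).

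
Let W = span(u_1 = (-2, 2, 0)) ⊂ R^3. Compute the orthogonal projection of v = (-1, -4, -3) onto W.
proj_W(v) = (3/2, -3/2, 0)

Set up U = [u_1 | ... | u_1] ∈ R^(3×1). The projector onto W = col(U) is P = U (U^T U)^(-1) U^T.
Compute U^T U =
  [8],
and U^T v = (-6).
Solve U^T U · c = U^T v for the coefficients: c = (-3/4). The projection is proj_W(v) = U c.
Check: (v - proj_W(v)) · u_1 = 0  (should be 0).
Result: proj_W(v) = (3/2, -3/2, 0).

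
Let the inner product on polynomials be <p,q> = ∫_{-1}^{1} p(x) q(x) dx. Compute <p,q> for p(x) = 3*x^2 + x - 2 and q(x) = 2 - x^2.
<p,q> = -58/15

Expand the product: p(x)·q(x) = -3*x^4 - x^3 + 8*x^2 + 2*x - 4.
∫_{-1}^{1} of each monomial x^k gives [2/(k+1) if k even, 0 if k odd]. Integrating term-by-term (or equivalently evaluating the antiderivative F(x) = -3*x^5/5 - x^4/4 + 8*x^3/3 + x^2 - 4*x at the endpoints):
  F(1) − F(−1) = -71/60 − (161/60) = -58/15.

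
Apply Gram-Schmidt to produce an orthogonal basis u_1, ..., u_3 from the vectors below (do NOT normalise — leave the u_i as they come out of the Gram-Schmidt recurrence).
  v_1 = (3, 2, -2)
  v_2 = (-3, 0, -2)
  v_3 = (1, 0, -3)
Orthogonal basis:
  u_1 = (3, 2, -2)
  u_2 = (-36/17, 10/17, -44/17)
  u_3 = (22/49, -66/49, -33/49)

Apply the Gram-Schmidt recurrence
  u_1 = v_1
  u_i = v_i − Σ_{j<i} ((v_i · u_j) / (u_j · u_j)) · u_j.

Step by step this gives:
  u_1 = (3, 2, -2)
  u_2 = (-36/17, 10/17, -44/17)
  u_3 = (22/49, -66/49, -33/49)

Orthogonality check:
  u_2 · u_1 = 0 (should be 0)
  u_3 · u_1 = 0 (should be 0)
  u_3 · u_2 = 0 (should be 0)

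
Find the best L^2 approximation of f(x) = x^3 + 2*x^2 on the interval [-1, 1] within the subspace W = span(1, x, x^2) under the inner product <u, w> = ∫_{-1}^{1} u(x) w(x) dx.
g(x) = 2*x^2 + 3*x/5

The best approximation g ∈ W is the orthogonal projection of f onto W. Writing g = a_0 + a_1 x + a_2 x^2, the coefficients solve the normal equations G · a = b where
  G_{ij} = <φ_i, φ_j> and b_i = <f, φ_i>, with φ_0 = 1, φ_1 = x, φ_2 = x^2.
G =
  [2, 0, 2/3]
  [0, 2/3, 0]
  [2/3, 0, 2/5],
b = (4/3, 2/5, 4/5).
Solving gives a_0 = 0, a_1 = 3/5, a_2 = 2, so
  g(x) = 2*x^2 + 3*x/5.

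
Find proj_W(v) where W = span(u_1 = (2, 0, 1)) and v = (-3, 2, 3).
proj_W(v) = (-6/5, 0, -3/5)

Set up U = [u_1 | ... | u_1] ∈ R^(3×1). The projector onto W = col(U) is P = U (U^T U)^(-1) U^T.
Compute U^T U =
  [5],
and U^T v = (-3).
Solve U^T U · c = U^T v for the coefficients: c = (-3/5). The projection is proj_W(v) = U c.
Check: (v - proj_W(v)) · u_1 = 0  (should be 0).
Result: proj_W(v) = (-6/5, 0, -3/5).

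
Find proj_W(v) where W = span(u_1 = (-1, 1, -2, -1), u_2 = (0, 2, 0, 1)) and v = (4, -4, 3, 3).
proj_W(v) = (40/17, -58/17, 80/17, 31/17)

Set up U = [u_1 | ... | u_2] ∈ R^(4×2). The projector onto W = col(U) is P = U (U^T U)^(-1) U^T.
Compute U^T U =
  [7, 1]
  [1, 5],
and U^T v = (-17, -5).
Solve U^T U · c = U^T v for the coefficients: c = (-40/17, -9/17). The projection is proj_W(v) = U c.
Check: (v - proj_W(v)) · u_1 = 0  (should be 0).
Check: (v - proj_W(v)) · u_2 = 0  (should be 0).
Result: proj_W(v) = (40/17, -58/17, 80/17, 31/17).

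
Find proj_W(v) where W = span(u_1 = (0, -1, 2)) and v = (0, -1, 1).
proj_W(v) = (0, -3/5, 6/5)

Set up U = [u_1 | ... | u_1] ∈ R^(3×1). The projector onto W = col(U) is P = U (U^T U)^(-1) U^T.
Compute U^T U =
  [5],
and U^T v = (3).
Solve U^T U · c = U^T v for the coefficients: c = (3/5). The projection is proj_W(v) = U c.
Check: (v - proj_W(v)) · u_1 = 0  (should be 0).
Result: proj_W(v) = (0, -3/5, 6/5).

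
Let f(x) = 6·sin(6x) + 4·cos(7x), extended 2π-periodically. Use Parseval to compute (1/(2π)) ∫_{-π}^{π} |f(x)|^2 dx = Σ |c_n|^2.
Σ |c_n|^2 = 26

Expand |f|^2 and use orthogonality of {sin(nx), cos(mx)} on [-π, π]:
  ∫_{-π}^{π} sin(nx)^2 dx = π, ∫ cos(mx)^2 dx = π, and cross terms integrate to 0.
So ∫_{-π}^{π} f(x)^2 dx = 6^2 · π + 4^2 · π = (36 + 16)π.
Divide by 2π: (36 + 16)/2 = 26.
By Parseval, this equals Σ |c_n|^2.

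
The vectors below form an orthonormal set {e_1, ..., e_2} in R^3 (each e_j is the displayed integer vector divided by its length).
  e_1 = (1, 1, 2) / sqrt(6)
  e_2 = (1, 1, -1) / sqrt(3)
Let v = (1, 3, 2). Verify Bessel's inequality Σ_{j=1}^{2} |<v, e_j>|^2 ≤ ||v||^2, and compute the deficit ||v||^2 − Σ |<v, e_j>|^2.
Σ |<v, e_j>|^2 = 12; ||v||^2 = 14; deficit = 2

Write each e_j = u_j / sqrt(<u_j, u_j>) where u_j is the displayed integer vector. Then <v, e_j> = <v, u_j> / sqrt(<u_j, u_j>), so |<v, e_j>|^2 = <v, u_j>^2 / <u_j, u_j>.
Coefficients: <v, e_1> = 8/sqrt(6), <v, e_2> = 2/sqrt(3).
Square and sum: Σ |<v, e_j>|^2 = 12.
Compute ||v||^2 = v·v = 14.
Deficit = 14 − 12 = 2 ≥ 0, confirming Bessel's inequality. (The deficit equals ||v − Σ <v,e_j> e_j||^2, the squared distance from v to span{e_j}.)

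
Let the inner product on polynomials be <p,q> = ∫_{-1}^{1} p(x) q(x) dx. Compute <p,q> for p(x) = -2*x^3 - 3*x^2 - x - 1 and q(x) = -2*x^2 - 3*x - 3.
<p,q> = 302/15

Expand the product: p(x)·q(x) = 4*x^5 + 12*x^4 + 17*x^3 + 14*x^2 + 6*x + 3.
∫_{-1}^{1} of each monomial x^k gives [2/(k+1) if k even, 0 if k odd]. Integrating term-by-term (or equivalently evaluating the antiderivative F(x) = 2*x^6/3 + 12*x^5/5 + 17*x^4/4 + 14*x^3/3 + 3*x^2 + 3*x at the endpoints):
  F(1) − F(−1) = 1079/60 − (-43/20) = 302/15.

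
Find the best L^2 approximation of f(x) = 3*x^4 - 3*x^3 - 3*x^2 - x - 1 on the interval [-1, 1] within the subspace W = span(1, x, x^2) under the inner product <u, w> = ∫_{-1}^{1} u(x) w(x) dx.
g(x) = -3*x^2/7 - 14*x/5 - 44/35

The best approximation g ∈ W is the orthogonal projection of f onto W. Writing g = a_0 + a_1 x + a_2 x^2, the coefficients solve the normal equations G · a = b where
  G_{ij} = <φ_i, φ_j> and b_i = <f, φ_i>, with φ_0 = 1, φ_1 = x, φ_2 = x^2.
G =
  [2, 0, 2/3]
  [0, 2/3, 0]
  [2/3, 0, 2/5],
b = (-14/5, -28/15, -106/105).
Solving gives a_0 = -44/35, a_1 = -14/5, a_2 = -3/7, so
  g(x) = -3*x^2/7 - 14*x/5 - 44/35.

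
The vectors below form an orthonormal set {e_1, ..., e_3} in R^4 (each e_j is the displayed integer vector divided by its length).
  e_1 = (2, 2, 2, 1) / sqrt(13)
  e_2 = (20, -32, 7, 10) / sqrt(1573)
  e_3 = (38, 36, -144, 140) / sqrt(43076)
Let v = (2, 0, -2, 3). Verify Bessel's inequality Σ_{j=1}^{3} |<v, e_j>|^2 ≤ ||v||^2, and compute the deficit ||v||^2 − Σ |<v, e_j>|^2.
Σ |<v, e_j>|^2 = 1509/89; ||v||^2 = 17; deficit = 4/89

Write each e_j = u_j / sqrt(<u_j, u_j>) where u_j is the displayed integer vector. Then <v, e_j> = <v, u_j> / sqrt(<u_j, u_j>), so |<v, e_j>|^2 = <v, u_j>^2 / <u_j, u_j>.
Coefficients: <v, e_1> = 3/sqrt(13), <v, e_2> = 56/sqrt(1573), <v, e_3> = 784/sqrt(43076).
Square and sum: Σ |<v, e_j>|^2 = 1509/89.
Compute ||v||^2 = v·v = 17.
Deficit = 17 − 1509/89 = 4/89 ≥ 0, confirming Bessel's inequality. (The deficit equals ||v − Σ <v,e_j> e_j||^2, the squared distance from v to span{e_j}.)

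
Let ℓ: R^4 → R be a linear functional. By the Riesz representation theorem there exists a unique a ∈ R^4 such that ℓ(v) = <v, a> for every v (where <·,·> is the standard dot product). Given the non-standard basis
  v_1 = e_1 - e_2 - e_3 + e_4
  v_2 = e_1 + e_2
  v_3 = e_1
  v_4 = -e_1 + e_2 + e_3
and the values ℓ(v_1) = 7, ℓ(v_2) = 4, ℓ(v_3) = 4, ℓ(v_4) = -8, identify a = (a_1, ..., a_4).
a = (4, 0, -4, -1)

Write a = (a_1, ..., a_4) in the standard basis. For each basis vector v_i, ℓ(v_i) = <v_i, a> is a linear equation in the a_j's. Collect the n equations into a matrix system V a = ℓ, where row i of V is v_i (expressed in the standard basis). Since V is invertible (lower-triangular with 1s on the diagonal, up to permutation), solve by back-substitution:
  V =
[[1, -1, -1, 1],
 [1, 1, 0, 0],
 [1, 0, 0, 0],
 [-1, 1, 1, 0]]
  V a = (7, 4, 4, -8)
Solving gives a = (4, 0, -4, -1).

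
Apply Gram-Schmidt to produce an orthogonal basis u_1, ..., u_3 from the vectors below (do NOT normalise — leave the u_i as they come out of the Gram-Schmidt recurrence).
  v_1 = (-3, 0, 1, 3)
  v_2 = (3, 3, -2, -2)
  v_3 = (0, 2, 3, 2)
Orthogonal basis:
  u_1 = (-3, 0, 1, 3)
  u_2 = (6/19, 3, -21/19, 13/19)
  u_3 = (267/205, 179/205, 603/205, 66/205)

Apply the Gram-Schmidt recurrence
  u_1 = v_1
  u_i = v_i − Σ_{j<i} ((v_i · u_j) / (u_j · u_j)) · u_j.

Step by step this gives:
  u_1 = (-3, 0, 1, 3)
  u_2 = (6/19, 3, -21/19, 13/19)
  u_3 = (267/205, 179/205, 603/205, 66/205)

Orthogonality check:
  u_2 · u_1 = 0 (should be 0)
  u_3 · u_1 = 0 (should be 0)
  u_3 · u_2 = 0 (should be 0)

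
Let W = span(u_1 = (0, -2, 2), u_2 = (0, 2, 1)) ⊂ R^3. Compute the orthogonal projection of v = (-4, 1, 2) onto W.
proj_W(v) = (0, 1, 2)

Set up U = [u_1 | ... | u_2] ∈ R^(3×2). The projector onto W = col(U) is P = U (U^T U)^(-1) U^T.
Compute U^T U =
  [8, -2]
  [-2, 5],
and U^T v = (2, 4).
Solve U^T U · c = U^T v for the coefficients: c = (1/2, 1). The projection is proj_W(v) = U c.
Check: (v - proj_W(v)) · u_1 = 0  (should be 0).
Check: (v - proj_W(v)) · u_2 = 0  (should be 0).
Result: proj_W(v) = (0, 1, 2).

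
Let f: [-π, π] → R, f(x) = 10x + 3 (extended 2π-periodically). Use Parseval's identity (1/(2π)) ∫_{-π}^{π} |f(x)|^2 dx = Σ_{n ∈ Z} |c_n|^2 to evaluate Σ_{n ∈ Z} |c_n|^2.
Σ |c_n|^2 = 100π^2/3 + 9

Expand and integrate term by term over [-π, π]:
  ∫ (10x)^2 dx = 100·(2π^3/3); ∫ 2·10·(3)·x dx = 0 (odd integrand); ∫ 3^2 dx = 9·2π.
So (1/(2π)) ∫_{-π}^{π} (10x + 3)^2 dx = 100π^2/3 + 9 = 100π^2/3 + 9.
Parseval ⇒ Σ |c_n|^2 = 100π^2/3 + 9.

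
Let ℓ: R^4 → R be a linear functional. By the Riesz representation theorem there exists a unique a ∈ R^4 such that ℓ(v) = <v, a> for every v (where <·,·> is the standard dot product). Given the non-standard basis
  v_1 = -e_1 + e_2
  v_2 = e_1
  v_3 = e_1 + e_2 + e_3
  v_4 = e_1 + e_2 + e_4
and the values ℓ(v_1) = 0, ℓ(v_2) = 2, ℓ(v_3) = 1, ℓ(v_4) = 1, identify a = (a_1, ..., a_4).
a = (2, 2, -3, -3)

Write a = (a_1, ..., a_4) in the standard basis. For each basis vector v_i, ℓ(v_i) = <v_i, a> is a linear equation in the a_j's. Collect the n equations into a matrix system V a = ℓ, where row i of V is v_i (expressed in the standard basis). Since V is invertible (lower-triangular with 1s on the diagonal, up to permutation), solve by back-substitution:
  V =
[[-1, 1, 0, 0],
 [1, 0, 0, 0],
 [1, 1, 1, 0],
 [1, 1, 0, 1]]
  V a = (0, 2, 1, 1)
Solving gives a = (2, 2, -3, -3).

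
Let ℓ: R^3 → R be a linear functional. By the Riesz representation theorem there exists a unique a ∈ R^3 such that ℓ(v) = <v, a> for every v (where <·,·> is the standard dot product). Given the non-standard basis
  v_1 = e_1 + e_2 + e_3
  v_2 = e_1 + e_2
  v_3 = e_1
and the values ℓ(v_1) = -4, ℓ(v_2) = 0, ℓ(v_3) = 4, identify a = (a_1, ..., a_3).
a = (4, -4, -4)

Write a = (a_1, ..., a_3) in the standard basis. For each basis vector v_i, ℓ(v_i) = <v_i, a> is a linear equation in the a_j's. Collect the n equations into a matrix system V a = ℓ, where row i of V is v_i (expressed in the standard basis). Since V is invertible (lower-triangular with 1s on the diagonal, up to permutation), solve by back-substitution:
  V =
[[1, 1, 1],
 [1, 1, 0],
 [1, 0, 0]]
  V a = (-4, 0, 4)
Solving gives a = (4, -4, -4).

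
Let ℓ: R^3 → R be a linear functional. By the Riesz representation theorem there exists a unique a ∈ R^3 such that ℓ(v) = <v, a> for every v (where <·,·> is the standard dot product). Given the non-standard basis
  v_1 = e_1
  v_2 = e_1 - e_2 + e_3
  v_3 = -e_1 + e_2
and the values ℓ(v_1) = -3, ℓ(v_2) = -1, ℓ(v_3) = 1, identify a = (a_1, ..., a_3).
a = (-3, -2, 0)

Write a = (a_1, ..., a_3) in the standard basis. For each basis vector v_i, ℓ(v_i) = <v_i, a> is a linear equation in the a_j's. Collect the n equations into a matrix system V a = ℓ, where row i of V is v_i (expressed in the standard basis). Since V is invertible (lower-triangular with 1s on the diagonal, up to permutation), solve by back-substitution:
  V =
[[1, 0, 0],
 [1, -1, 1],
 [-1, 1, 0]]
  V a = (-3, -1, 1)
Solving gives a = (-3, -2, 0).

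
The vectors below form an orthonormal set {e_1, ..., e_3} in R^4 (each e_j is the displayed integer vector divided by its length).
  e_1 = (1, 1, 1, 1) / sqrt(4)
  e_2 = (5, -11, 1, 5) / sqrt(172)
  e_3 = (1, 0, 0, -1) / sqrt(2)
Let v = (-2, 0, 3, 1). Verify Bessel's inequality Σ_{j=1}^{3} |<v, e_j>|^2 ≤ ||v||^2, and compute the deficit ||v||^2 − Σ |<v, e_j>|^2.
Σ |<v, e_j>|^2 = 475/86; ||v||^2 = 14; deficit = 729/86

Write each e_j = u_j / sqrt(<u_j, u_j>) where u_j is the displayed integer vector. Then <v, e_j> = <v, u_j> / sqrt(<u_j, u_j>), so |<v, e_j>|^2 = <v, u_j>^2 / <u_j, u_j>.
Coefficients: <v, e_1> = 2/sqrt(4), <v, e_2> = -2/sqrt(172), <v, e_3> = -3/sqrt(2).
Square and sum: Σ |<v, e_j>|^2 = 475/86.
Compute ||v||^2 = v·v = 14.
Deficit = 14 − 475/86 = 729/86 ≥ 0, confirming Bessel's inequality. (The deficit equals ||v − Σ <v,e_j> e_j||^2, the squared distance from v to span{e_j}.)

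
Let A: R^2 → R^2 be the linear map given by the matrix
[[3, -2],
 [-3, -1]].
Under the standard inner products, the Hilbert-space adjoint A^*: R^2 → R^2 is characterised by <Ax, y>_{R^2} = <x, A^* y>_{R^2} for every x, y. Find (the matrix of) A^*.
A^* = A^T =
[[3, -3],
 [-2, -1]]

For real matrices with standard dot products, the defining identity <Ax, y> = <x, A^* y> gives (Ax)^T y = x^T (A^*) y, i.e. x^T A^T y = x^T (A^*) y. Since this holds for all x, y, we must have A^* = A^T. Therefore
A^* =
[[3, -3],
 [-2, -1]].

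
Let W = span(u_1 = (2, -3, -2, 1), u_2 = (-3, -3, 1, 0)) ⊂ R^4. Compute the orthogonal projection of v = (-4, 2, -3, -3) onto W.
proj_W(v) = (-619/341, 441/341, 489/341, -212/341)

Set up U = [u_1 | ... | u_2] ∈ R^(4×2). The projector onto W = col(U) is P = U (U^T U)^(-1) U^T.
Compute U^T U =
  [18, 1]
  [1, 19],
and U^T v = (-11, 3).
Solve U^T U · c = U^T v for the coefficients: c = (-212/341, 65/341). The projection is proj_W(v) = U c.
Check: (v - proj_W(v)) · u_1 = 0  (should be 0).
Check: (v - proj_W(v)) · u_2 = 0  (should be 0).
Result: proj_W(v) = (-619/341, 441/341, 489/341, -212/341).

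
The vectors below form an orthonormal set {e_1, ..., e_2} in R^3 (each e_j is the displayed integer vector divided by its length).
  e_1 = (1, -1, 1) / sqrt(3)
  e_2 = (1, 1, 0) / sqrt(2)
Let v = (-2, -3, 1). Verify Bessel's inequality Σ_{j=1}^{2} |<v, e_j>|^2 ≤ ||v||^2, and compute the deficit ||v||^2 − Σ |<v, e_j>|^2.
Σ |<v, e_j>|^2 = 83/6; ||v||^2 = 14; deficit = 1/6

Write each e_j = u_j / sqrt(<u_j, u_j>) where u_j is the displayed integer vector. Then <v, e_j> = <v, u_j> / sqrt(<u_j, u_j>), so |<v, e_j>|^2 = <v, u_j>^2 / <u_j, u_j>.
Coefficients: <v, e_1> = 2/sqrt(3), <v, e_2> = -5/sqrt(2).
Square and sum: Σ |<v, e_j>|^2 = 83/6.
Compute ||v||^2 = v·v = 14.
Deficit = 14 − 83/6 = 1/6 ≥ 0, confirming Bessel's inequality. (The deficit equals ||v − Σ <v,e_j> e_j||^2, the squared distance from v to span{e_j}.)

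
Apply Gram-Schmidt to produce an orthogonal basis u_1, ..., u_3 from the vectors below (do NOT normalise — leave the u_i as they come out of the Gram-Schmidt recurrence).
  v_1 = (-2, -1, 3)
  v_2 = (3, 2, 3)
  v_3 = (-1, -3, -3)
Orthogonal basis:
  u_1 = (-2, -1, 3)
  u_2 = (22/7, 29/14, 39/14)
  u_3 = (297/307, -495/307, 33/307)

Apply the Gram-Schmidt recurrence
  u_1 = v_1
  u_i = v_i − Σ_{j<i} ((v_i · u_j) / (u_j · u_j)) · u_j.

Step by step this gives:
  u_1 = (-2, -1, 3)
  u_2 = (22/7, 29/14, 39/14)
  u_3 = (297/307, -495/307, 33/307)

Orthogonality check:
  u_2 · u_1 = 0 (should be 0)
  u_3 · u_1 = 0 (should be 0)
  u_3 · u_2 = 0 (should be 0)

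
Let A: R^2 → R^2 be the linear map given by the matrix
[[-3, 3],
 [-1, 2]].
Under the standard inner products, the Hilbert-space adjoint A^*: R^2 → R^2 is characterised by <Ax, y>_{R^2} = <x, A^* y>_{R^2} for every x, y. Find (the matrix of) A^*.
A^* = A^T =
[[-3, -1],
 [3, 2]]

For real matrices with standard dot products, the defining identity <Ax, y> = <x, A^* y> gives (Ax)^T y = x^T (A^*) y, i.e. x^T A^T y = x^T (A^*) y. Since this holds for all x, y, we must have A^* = A^T. Therefore
A^* =
[[-3, -1],
 [3, 2]].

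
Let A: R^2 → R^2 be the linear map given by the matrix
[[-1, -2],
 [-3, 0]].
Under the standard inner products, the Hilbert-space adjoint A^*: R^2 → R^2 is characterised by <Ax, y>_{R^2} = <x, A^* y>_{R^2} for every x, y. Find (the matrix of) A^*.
A^* = A^T =
[[-1, -3],
 [-2, 0]]

For real matrices with standard dot products, the defining identity <Ax, y> = <x, A^* y> gives (Ax)^T y = x^T (A^*) y, i.e. x^T A^T y = x^T (A^*) y. Since this holds for all x, y, we must have A^* = A^T. Therefore
A^* =
[[-1, -3],
 [-2, 0]].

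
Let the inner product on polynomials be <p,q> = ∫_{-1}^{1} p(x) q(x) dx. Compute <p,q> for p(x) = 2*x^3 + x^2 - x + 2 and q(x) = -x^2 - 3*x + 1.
<p,q> = 38/15

Expand the product: p(x)·q(x) = -2*x^5 - 7*x^4 + 2*x^2 - 7*x + 2.
∫_{-1}^{1} of each monomial x^k gives [2/(k+1) if k even, 0 if k odd]. Integrating term-by-term (or equivalently evaluating the antiderivative F(x) = -x^6/3 - 7*x^5/5 + 2*x^3/3 - 7*x^2/2 + 2*x at the endpoints):
  F(1) − F(−1) = -77/30 − (-51/10) = 38/15.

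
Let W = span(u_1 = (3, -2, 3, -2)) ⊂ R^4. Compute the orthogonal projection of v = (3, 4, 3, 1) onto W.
proj_W(v) = (12/13, -8/13, 12/13, -8/13)

Set up U = [u_1 | ... | u_1] ∈ R^(4×1). The projector onto W = col(U) is P = U (U^T U)^(-1) U^T.
Compute U^T U =
  [26],
and U^T v = (8).
Solve U^T U · c = U^T v for the coefficients: c = (4/13). The projection is proj_W(v) = U c.
Check: (v - proj_W(v)) · u_1 = 0  (should be 0).
Result: proj_W(v) = (12/13, -8/13, 12/13, -8/13).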